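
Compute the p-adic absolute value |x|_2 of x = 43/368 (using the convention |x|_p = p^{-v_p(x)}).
|43/368|_2 = 16

Step 1 — compute v_2(x) by factoring powers of 2 out of the numerator and denominator: v_2(43/368) = -4. Step 2 — apply |x|_p = p^{-v_p(x)} = 2^{4} = 16.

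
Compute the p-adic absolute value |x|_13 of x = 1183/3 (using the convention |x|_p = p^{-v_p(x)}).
|1183/3|_13 = 1/169

Step 1 — compute v_13(x) by factoring powers of 13 out of the numerator and denominator: v_13(1183/3) = 2. Step 2 — apply |x|_p = p^{-v_p(x)} = 13^{-2} = 1/169.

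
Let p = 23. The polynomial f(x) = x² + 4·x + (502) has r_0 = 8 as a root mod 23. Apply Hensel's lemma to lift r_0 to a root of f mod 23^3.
r_2 = 560 (mod 12167)

Hensel: r_{i+1} = r_i − f(r_i)·(f′(r_i))^{-1} mod 23^{i+2}, f′(x) = 2x + 4. Iterate:
  r_0 = 8 (mod 23)
  r_1 = 31 (mod 529)
  r_2 = 560 (mod 12167)
Final: r = 560 satisfies f(r) ≡ 0 mod 23^3.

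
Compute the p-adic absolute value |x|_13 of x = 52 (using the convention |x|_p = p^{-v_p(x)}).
|52|_13 = 1/13

Step 1 — compute v_13(x) by factoring powers of 13 out of the numerator and denominator: v_13(52) = 1. Step 2 — apply |x|_p = p^{-v_p(x)} = 13^{-1} = 1/13.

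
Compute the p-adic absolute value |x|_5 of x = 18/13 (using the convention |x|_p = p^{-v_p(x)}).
|18/13|_5 = 1

Step 1 — compute v_5(x) by factoring powers of 5 out of the numerator and denominator: v_5(18/13) = 0. Step 2 — apply |x|_p = p^{-v_p(x)} = 5^{0} = 1.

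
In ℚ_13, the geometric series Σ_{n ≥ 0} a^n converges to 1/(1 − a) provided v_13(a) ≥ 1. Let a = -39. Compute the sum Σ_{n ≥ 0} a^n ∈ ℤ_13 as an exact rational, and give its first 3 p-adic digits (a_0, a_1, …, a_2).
Σ a^n = 1/(1 − a) = 1/40;  first 3 digits = (1, 10, 8)

v_13(a) = 1 ≥ 1, so the series converges in ℤ_13 to 1/(1 − a) = 1/(1 − (-39)) = 1/40. Expand this rational in ℤ_13: compute digits iteratively via d_i = x_i mod 13, x_{i+1} = (x_i − d_i)/13. The first 3 digits are (1, 10, 8).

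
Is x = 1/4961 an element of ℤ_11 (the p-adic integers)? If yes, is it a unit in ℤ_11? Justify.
x ∉ ℤ_11 (v_11(x) = -2 < 0)

ℤ_11 = {x ∈ ℚ_11 : v_11(x) ≥ 0} and ℤ_11^× = {x ∈ ℤ_11 : v_11(x) = 0}. Here v_11(1/4961) = v_11(num) − v_11(den) = -2; compare against these criteria.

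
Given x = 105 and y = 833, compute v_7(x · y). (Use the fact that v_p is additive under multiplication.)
v_7(87465) = 3

v_p(x) = 1 (factor: 105 = 7^1 · 15); v_p(y) = 2 (factor: 833 = 7^2 · 17). Additivity: v_p(xy) = v_p(x) + v_p(y) = 1 + 2 = 3. (Direct check: xy = 87465 = 7^3 · (255).)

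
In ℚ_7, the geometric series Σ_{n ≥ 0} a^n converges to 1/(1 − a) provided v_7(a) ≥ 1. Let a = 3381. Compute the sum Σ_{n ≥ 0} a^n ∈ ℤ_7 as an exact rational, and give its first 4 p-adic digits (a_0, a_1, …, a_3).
Σ a^n = 1/(1 − a) = -1/3380;  first 4 digits = (1, 0, 6, 2)

v_7(a) = 2 ≥ 1, so the series converges in ℤ_7 to 1/(1 − a) = 1/(1 − 3381) = -1/3380. Expand this rational in ℤ_7: compute digits iteratively via d_i = x_i mod 7, x_{i+1} = (x_i − d_i)/7. The first 4 digits are (1, 0, 6, 2).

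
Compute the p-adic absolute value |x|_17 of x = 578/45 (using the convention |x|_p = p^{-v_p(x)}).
|578/45|_17 = 1/289

Step 1 — compute v_17(x) by factoring powers of 17 out of the numerator and denominator: v_17(578/45) = 2. Step 2 — apply |x|_p = p^{-v_p(x)} = 17^{-2} = 1/289.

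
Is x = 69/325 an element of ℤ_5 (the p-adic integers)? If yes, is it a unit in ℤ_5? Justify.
x ∉ ℤ_5 (v_5(x) = -2 < 0)

ℤ_5 = {x ∈ ℚ_5 : v_5(x) ≥ 0} and ℤ_5^× = {x ∈ ℤ_5 : v_5(x) = 0}. Here v_5(69/325) = v_5(num) − v_5(den) = -2; compare against these criteria.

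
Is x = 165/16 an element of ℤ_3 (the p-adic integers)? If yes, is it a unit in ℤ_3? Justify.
x ∈ ℤ_3 but not a unit; v_3(x) = 1 > 0

ℤ_3 = {x ∈ ℚ_3 : v_3(x) ≥ 0} and ℤ_3^× = {x ∈ ℤ_3 : v_3(x) = 0}. Here v_3(165/16) = v_3(num) − v_3(den) = 1; compare against these criteria.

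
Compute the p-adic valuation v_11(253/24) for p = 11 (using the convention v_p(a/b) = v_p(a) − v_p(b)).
v_11(253/24) = 1

Factor powers of 11 from the numerator and denominator of the reduced fraction: 253 = 11^1 · 23 and 24 = 11^0 · 24. Apply v_p(a/b) = v_p(a) − v_p(b): v_11(253/24) = 1 − 0 = 1.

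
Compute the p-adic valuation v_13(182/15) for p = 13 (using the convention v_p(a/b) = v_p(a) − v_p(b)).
v_13(182/15) = 1

Factor powers of 13 from the numerator and denominator of the reduced fraction: 182 = 13^1 · 14 and 15 = 13^0 · 15. Apply v_p(a/b) = v_p(a) − v_p(b): v_13(182/15) = 1 − 0 = 1.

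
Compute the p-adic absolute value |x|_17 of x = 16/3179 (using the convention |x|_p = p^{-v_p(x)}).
|16/3179|_17 = 289

Step 1 — compute v_17(x) by factoring powers of 17 out of the numerator and denominator: v_17(16/3179) = -2. Step 2 — apply |x|_p = p^{-v_p(x)} = 17^{2} = 289.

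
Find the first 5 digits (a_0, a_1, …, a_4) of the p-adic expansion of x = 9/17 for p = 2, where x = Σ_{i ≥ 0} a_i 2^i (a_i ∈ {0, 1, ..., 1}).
(a_0, …, a_4) = (1, 0, 0, 1, 1)

v_2(9/17) = 0 (numerator and denominator both coprime to 2), so x ∈ ℤ_2^×. Compute digits iteratively via a_i = x_i mod 2, x_{i+1} = (x_i − a_i)/2, with x_0 = x:
  x_0 = 9/17;  a_0 = 1;  x_1 = (x_0 − 1)/2 = -4/17
  x_1 = -4/17;  a_1 = 0;  x_2 = (x_1 − 0)/2 = -2/17
  x_2 = -2/17;  a_2 = 0;  x_3 = (x_2 − 0)/2 = -1/17
  x_3 = -1/17;  a_3 = 1;  x_4 = (x_3 − 1)/2 = -9/17
  x_4 = -9/17;  a_4 = 1;  x_5 = (x_4 − 1)/2 = -13/17
Digits: (1, 0, 0, 1, 1).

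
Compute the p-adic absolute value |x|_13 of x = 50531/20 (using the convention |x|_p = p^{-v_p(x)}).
|50531/20|_13 = 1/2197

Step 1 — compute v_13(x) by factoring powers of 13 out of the numerator and denominator: v_13(50531/20) = 3. Step 2 — apply |x|_p = p^{-v_p(x)} = 13^{-3} = 1/2197.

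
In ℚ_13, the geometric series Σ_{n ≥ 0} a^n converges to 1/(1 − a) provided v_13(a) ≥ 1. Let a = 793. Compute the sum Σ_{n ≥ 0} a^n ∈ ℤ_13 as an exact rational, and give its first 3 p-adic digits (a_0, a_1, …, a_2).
Σ a^n = 1/(1 − a) = -1/792;  first 3 digits = (1, 9, 7)

v_13(a) = 1 ≥ 1, so the series converges in ℤ_13 to 1/(1 − a) = 1/(1 − 793) = -1/792. Expand this rational in ℤ_13: compute digits iteratively via d_i = x_i mod 13, x_{i+1} = (x_i − d_i)/13. The first 3 digits are (1, 9, 7).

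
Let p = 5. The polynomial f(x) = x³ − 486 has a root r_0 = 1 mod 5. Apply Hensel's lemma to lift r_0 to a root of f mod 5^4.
r_3 = 346 (mod 625)

Hensel: r_{i+1} = r_i − f(r_i)/f′(r_i) mod 5^{i+2}, where f′(x) = 3x². Iterate:
  r_0 = 1 (mod 5)
  r_1 = 21 (mod 25)
  r_2 = 96 (mod 125)
  r_3 = 346 (mod 625)
Final: r = 346 with f(r) ≡ 0 mod 5^4.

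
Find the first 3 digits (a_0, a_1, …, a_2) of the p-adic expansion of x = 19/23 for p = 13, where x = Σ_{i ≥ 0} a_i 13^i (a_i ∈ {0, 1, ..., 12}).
(a_0, …, a_2) = (11, 6, 4)

v_13(19/23) = 0 (numerator and denominator both coprime to 13), so x ∈ ℤ_13^×. Compute digits iteratively via a_i = x_i mod 13, x_{i+1} = (x_i − a_i)/13, with x_0 = x:
  x_0 = 19/23;  a_0 = 11;  x_1 = (x_0 − 11)/13 = -18/23
  x_1 = -18/23;  a_1 = 6;  x_2 = (x_1 − 6)/13 = -12/23
  x_2 = -12/23;  a_2 = 4;  x_3 = (x_2 − 4)/13 = -8/23
Digits: (11, 6, 4).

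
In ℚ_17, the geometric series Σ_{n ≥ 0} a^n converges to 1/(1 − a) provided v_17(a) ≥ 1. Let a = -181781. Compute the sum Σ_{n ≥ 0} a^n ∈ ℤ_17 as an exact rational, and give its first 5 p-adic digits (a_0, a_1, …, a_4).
Σ a^n = 1/(1 − a) = 1/181782;  first 5 digits = (1, 0, 0, 14, 14)

v_17(a) = 3 ≥ 1, so the series converges in ℤ_17 to 1/(1 − a) = 1/(1 − (-181781)) = 1/181782. Expand this rational in ℤ_17: compute digits iteratively via d_i = x_i mod 17, x_{i+1} = (x_i − d_i)/17. The first 5 digits are (1, 0, 0, 14, 14).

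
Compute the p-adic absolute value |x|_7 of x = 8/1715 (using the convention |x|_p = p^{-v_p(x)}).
|8/1715|_7 = 343

Step 1 — compute v_7(x) by factoring powers of 7 out of the numerator and denominator: v_7(8/1715) = -3. Step 2 — apply |x|_p = p^{-v_p(x)} = 7^{3} = 343.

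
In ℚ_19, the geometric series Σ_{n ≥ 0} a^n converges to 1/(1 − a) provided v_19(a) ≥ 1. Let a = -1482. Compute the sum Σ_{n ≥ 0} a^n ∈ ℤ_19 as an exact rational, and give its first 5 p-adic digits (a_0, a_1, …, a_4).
Σ a^n = 1/(1 − a) = 1/1483;  first 5 digits = (1, 17, 18, 7, 3)

v_19(a) = 1 ≥ 1, so the series converges in ℤ_19 to 1/(1 − a) = 1/(1 − (-1482)) = 1/1483. Expand this rational in ℤ_19: compute digits iteratively via d_i = x_i mod 19, x_{i+1} = (x_i − d_i)/19. The first 5 digits are (1, 17, 18, 7, 3).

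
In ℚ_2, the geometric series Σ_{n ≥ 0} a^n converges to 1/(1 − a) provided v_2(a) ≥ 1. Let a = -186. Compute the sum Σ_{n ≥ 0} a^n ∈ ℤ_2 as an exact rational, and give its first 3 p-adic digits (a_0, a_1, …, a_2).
Σ a^n = 1/(1 − a) = 1/187;  first 3 digits = (1, 1, 0)

v_2(a) = 1 ≥ 1, so the series converges in ℤ_2 to 1/(1 − a) = 1/(1 − (-186)) = 1/187. Expand this rational in ℤ_2: compute digits iteratively via d_i = x_i mod 2, x_{i+1} = (x_i − d_i)/2. The first 3 digits are (1, 1, 0).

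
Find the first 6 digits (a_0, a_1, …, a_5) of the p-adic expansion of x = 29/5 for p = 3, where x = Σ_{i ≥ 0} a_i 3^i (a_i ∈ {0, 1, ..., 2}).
(a_0, …, a_5) = (1, 1, 2, 0, 1, 2)

v_3(29/5) = 0 (numerator and denominator both coprime to 3), so x ∈ ℤ_3^×. Compute digits iteratively via a_i = x_i mod 3, x_{i+1} = (x_i − a_i)/3, with x_0 = x:
  x_0 = 29/5;  a_0 = 1;  x_1 = (x_0 − 1)/3 = 8/5
  x_1 = 8/5;  a_1 = 1;  x_2 = (x_1 − 1)/3 = 1/5
  x_2 = 1/5;  a_2 = 2;  x_3 = (x_2 − 2)/3 = -3/5
  x_3 = -3/5;  a_3 = 0;  x_4 = (x_3 − 0)/3 = -1/5
  x_4 = -1/5;  a_4 = 1;  x_5 = (x_4 − 1)/3 = -2/5
  x_5 = -2/5;  a_5 = 2;  x_6 = (x_5 − 2)/3 = -4/5
Digits: (1, 1, 2, 0, 1, 2).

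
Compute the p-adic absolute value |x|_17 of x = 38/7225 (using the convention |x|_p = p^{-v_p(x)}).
|38/7225|_17 = 289

Step 1 — compute v_17(x) by factoring powers of 17 out of the numerator and denominator: v_17(38/7225) = -2. Step 2 — apply |x|_p = p^{-v_p(x)} = 17^{2} = 289.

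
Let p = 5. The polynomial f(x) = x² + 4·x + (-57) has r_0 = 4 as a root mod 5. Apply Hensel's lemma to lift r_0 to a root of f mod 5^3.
r_2 = 79 (mod 125)

Hensel: r_{i+1} = r_i − f(r_i)·(f′(r_i))^{-1} mod 5^{i+2}, f′(x) = 2x + 4. Iterate:
  r_0 = 4 (mod 5)
  r_1 = 4 (mod 25)
  r_2 = 79 (mod 125)
Final: r = 79 satisfies f(r) ≡ 0 mod 5^3.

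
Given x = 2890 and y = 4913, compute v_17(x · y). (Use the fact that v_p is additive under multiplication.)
v_17(14198570) = 5

v_p(x) = 2 (factor: 2890 = 17^2 · 10); v_p(y) = 3 (factor: 4913 = 17^3 · 1). Additivity: v_p(xy) = v_p(x) + v_p(y) = 2 + 3 = 5. (Direct check: xy = 14198570 = 17^5 · (10).)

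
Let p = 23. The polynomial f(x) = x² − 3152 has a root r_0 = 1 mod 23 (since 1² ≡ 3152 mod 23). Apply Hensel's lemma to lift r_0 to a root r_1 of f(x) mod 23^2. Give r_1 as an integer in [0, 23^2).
r_1 = 254 (mod 529)

Hensel's recurrence: r_{i+1} = r_i − f(r_i)·(f′(r_i))^{-1} mod 23^{i+2}, with f′(x) = 2x. Iterate:
  r_0 = 1 (mod 23)
  r_1 = 254 (mod 529)
Final: r_1 = 254, and one checks f(r_1) ≡ 0 mod 23^2.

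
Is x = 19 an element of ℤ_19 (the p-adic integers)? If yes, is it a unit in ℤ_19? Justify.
x ∈ ℤ_19 but not a unit; v_19(x) = 1 > 0

ℤ_19 = {x ∈ ℚ_19 : v_19(x) ≥ 0} and ℤ_19^× = {x ∈ ℤ_19 : v_19(x) = 0}. Here v_19(19) = v_19(num) − v_19(den) = 1; compare against these criteria.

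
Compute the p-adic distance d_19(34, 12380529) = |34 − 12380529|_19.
d_19(34, 12380529) = 1/2476099

Step 1 — x − y = 34 − 12380529 = -12380495. Step 2 — v_19(-12380495) = 5 (factor: -12380495 = −(19^5 · 5); the sign does not affect v_p). Step 3 — |x − y|_19 = 19^{-5} = 1/2476099.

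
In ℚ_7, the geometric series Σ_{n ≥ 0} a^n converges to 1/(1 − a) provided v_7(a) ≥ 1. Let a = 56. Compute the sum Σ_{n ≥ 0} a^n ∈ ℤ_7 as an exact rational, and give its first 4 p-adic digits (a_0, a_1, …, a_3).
Σ a^n = 1/(1 − a) = -1/55;  first 4 digits = (1, 1, 2, 3)

v_7(a) = 1 ≥ 1, so the series converges in ℤ_7 to 1/(1 − a) = 1/(1 − 56) = -1/55. Expand this rational in ℤ_7: compute digits iteratively via d_i = x_i mod 7, x_{i+1} = (x_i − d_i)/7. The first 4 digits are (1, 1, 2, 3).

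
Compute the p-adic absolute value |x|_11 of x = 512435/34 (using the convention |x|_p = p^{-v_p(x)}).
|512435/34|_11 = 1/14641

Step 1 — compute v_11(x) by factoring powers of 11 out of the numerator and denominator: v_11(512435/34) = 4. Step 2 — apply |x|_p = p^{-v_p(x)} = 11^{-4} = 1/14641.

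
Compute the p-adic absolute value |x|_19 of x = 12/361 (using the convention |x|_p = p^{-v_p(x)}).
|12/361|_19 = 361

Step 1 — compute v_19(x) by factoring powers of 19 out of the numerator and denominator: v_19(12/361) = -2. Step 2 — apply |x|_p = p^{-v_p(x)} = 19^{2} = 361.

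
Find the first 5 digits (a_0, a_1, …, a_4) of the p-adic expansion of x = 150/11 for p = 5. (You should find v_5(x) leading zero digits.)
(a_0, …, a_4) = (0, 0, 1, 4, 1)

v_5(150/11) = 2, so a_0 = ... = a_1 = 0. Factor out: x = 5^2 · u with u = 6/11 a unit in ℤ_5. Expand u iteratively via a_{v+i} = u_i mod 5, u_{i+1} = (u_i − a_{v+i})/5:
  u_0 = 6/11;  a_2 = 1;  u_1 = (u_0 − 1)/5 = -1/11
  u_1 = -1/11;  a_3 = 4;  u_2 = (u_1 − 4)/5 = -9/11
  u_2 = -9/11;  a_4 = 1;  u_3 = (u_2 − 1)/5 = -4/11
Digits: (0, 0, 1, 4, 1).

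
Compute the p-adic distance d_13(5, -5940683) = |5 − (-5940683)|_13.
d_13(5, -5940683) = 1/371293

Step 1 — x − y = 5 − (-5940683) = 5940688. Step 2 — v_13(5940688) = 5 (factor: 5940688 = (13^5 · 16); the sign does not affect v_p). Step 3 — |x − y|_13 = 13^{-5} = 1/371293.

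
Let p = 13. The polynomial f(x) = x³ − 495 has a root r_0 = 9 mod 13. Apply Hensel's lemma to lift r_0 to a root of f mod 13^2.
r_1 = 152 (mod 169)

Hensel: r_{i+1} = r_i − f(r_i)/f′(r_i) mod 13^{i+2}, where f′(x) = 3x². Iterate:
  r_0 = 9 (mod 13)
  r_1 = 152 (mod 169)
Final: r = 152 with f(r) ≡ 0 mod 13^2.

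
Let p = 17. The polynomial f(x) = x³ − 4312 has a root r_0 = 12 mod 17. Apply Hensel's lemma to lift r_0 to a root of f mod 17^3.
r_2 = 1372 (mod 4913)

Hensel: r_{i+1} = r_i − f(r_i)/f′(r_i) mod 17^{i+2}, where f′(x) = 3x². Iterate:
  r_0 = 12 (mod 17)
  r_1 = 216 (mod 289)
  r_2 = 1372 (mod 4913)
Final: r = 1372 with f(r) ≡ 0 mod 17^3.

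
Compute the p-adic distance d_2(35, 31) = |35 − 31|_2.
d_2(35, 31) = 1/4

Step 1 — x − y = 35 − 31 = 4. Step 2 — v_2(4) = 2 (factor: 4 = (2^2 · 1); the sign does not affect v_p). Step 3 — |x − y|_2 = 2^{-2} = 1/4.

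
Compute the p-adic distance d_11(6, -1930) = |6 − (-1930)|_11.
d_11(6, -1930) = 1/121

Step 1 — x − y = 6 − (-1930) = 1936. Step 2 — v_11(1936) = 2 (factor: 1936 = (11^2 · 16); the sign does not affect v_p). Step 3 — |x − y|_11 = 11^{-2} = 1/121.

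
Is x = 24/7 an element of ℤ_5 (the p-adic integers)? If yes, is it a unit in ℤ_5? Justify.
x ∈ ℤ_5^× (unit); v_5(x) = 0

ℤ_5 = {x ∈ ℚ_5 : v_5(x) ≥ 0} and ℤ_5^× = {x ∈ ℤ_5 : v_5(x) = 0}. Here v_5(24/7) = v_5(num) − v_5(den) = 0; compare against these criteria.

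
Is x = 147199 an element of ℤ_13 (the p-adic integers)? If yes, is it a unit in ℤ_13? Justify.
x ∈ ℤ_13 but not a unit; v_13(x) = 3 > 0

ℤ_13 = {x ∈ ℚ_13 : v_13(x) ≥ 0} and ℤ_13^× = {x ∈ ℤ_13 : v_13(x) = 0}. Here v_13(147199) = v_13(num) − v_13(den) = 3; compare against these criteria.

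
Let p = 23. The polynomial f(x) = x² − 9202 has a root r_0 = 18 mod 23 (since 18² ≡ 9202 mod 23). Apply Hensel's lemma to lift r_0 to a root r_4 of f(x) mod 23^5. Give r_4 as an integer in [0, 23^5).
r_4 = 1331787 (mod 6436343)

Hensel's recurrence: r_{i+1} = r_i − f(r_i)·(f′(r_i))^{-1} mod 23^{i+2}, with f′(x) = 2x. Iterate:
  r_0 = 18 (mod 23)
  r_1 = 294 (mod 529)
  r_2 = 5584 (mod 12167)
  r_3 = 212423 (mod 279841)
  r_4 = 1331787 (mod 6436343)
Final: r_4 = 1331787, and one checks f(r_4) ≡ 0 mod 23^5.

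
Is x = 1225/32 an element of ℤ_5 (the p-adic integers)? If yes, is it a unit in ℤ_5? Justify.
x ∈ ℤ_5 but not a unit; v_5(x) = 2 > 0

ℤ_5 = {x ∈ ℚ_5 : v_5(x) ≥ 0} and ℤ_5^× = {x ∈ ℤ_5 : v_5(x) = 0}. Here v_5(1225/32) = v_5(num) − v_5(den) = 2; compare against these criteria.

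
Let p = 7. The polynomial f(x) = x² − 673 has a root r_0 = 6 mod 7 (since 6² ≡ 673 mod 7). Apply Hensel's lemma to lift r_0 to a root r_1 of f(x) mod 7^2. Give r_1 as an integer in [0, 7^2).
r_1 = 6 (mod 49)

Hensel's recurrence: r_{i+1} = r_i − f(r_i)·(f′(r_i))^{-1} mod 7^{i+2}, with f′(x) = 2x. Iterate:
  r_0 = 6 (mod 7)
  r_1 = 6 (mod 49)
Final: r_1 = 6, and one checks f(r_1) ≡ 0 mod 7^2.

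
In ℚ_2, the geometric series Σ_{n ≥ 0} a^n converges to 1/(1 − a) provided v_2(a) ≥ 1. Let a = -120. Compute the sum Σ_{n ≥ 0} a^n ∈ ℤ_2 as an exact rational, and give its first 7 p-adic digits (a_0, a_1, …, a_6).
Σ a^n = 1/(1 − a) = 1/121;  first 7 digits = (1, 0, 0, 1, 0, 0, 1)

v_2(a) = 3 ≥ 1, so the series converges in ℤ_2 to 1/(1 − a) = 1/(1 − (-120)) = 1/121. Expand this rational in ℤ_2: compute digits iteratively via d_i = x_i mod 2, x_{i+1} = (x_i − d_i)/2. The first 7 digits are (1, 0, 0, 1, 0, 0, 1).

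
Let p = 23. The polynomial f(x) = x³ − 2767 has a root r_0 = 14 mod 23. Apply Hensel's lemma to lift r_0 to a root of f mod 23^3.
r_2 = 10433 (mod 12167)

Hensel: r_{i+1} = r_i − f(r_i)/f′(r_i) mod 23^{i+2}, where f′(x) = 3x². Iterate:
  r_0 = 14 (mod 23)
  r_1 = 382 (mod 529)
  r_2 = 10433 (mod 12167)
Final: r = 10433 with f(r) ≡ 0 mod 23^3.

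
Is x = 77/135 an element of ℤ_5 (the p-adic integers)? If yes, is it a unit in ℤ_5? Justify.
x ∉ ℤ_5 (v_5(x) = -1 < 0)

ℤ_5 = {x ∈ ℚ_5 : v_5(x) ≥ 0} and ℤ_5^× = {x ∈ ℤ_5 : v_5(x) = 0}. Here v_5(77/135) = v_5(num) − v_5(den) = -1; compare against these criteria.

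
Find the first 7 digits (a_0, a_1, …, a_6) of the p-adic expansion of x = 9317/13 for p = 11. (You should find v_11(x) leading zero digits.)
(a_0, …, a_6) = (0, 0, 0, 9, 6, 7, 1)

v_11(9317/13) = 3, so a_0 = ... = a_2 = 0. Factor out: x = 11^3 · u with u = 7/13 a unit in ℤ_11. Expand u iteratively via a_{v+i} = u_i mod 11, u_{i+1} = (u_i − a_{v+i})/11:
  u_0 = 7/13;  a_3 = 9;  u_1 = (u_0 − 9)/11 = -10/13
  u_1 = -10/13;  a_4 = 6;  u_2 = (u_1 − 6)/11 = -8/13
  u_2 = -8/13;  a_5 = 7;  u_3 = (u_2 − 7)/11 = -9/13
  u_3 = -9/13;  a_6 = 1;  u_4 = (u_3 − 1)/11 = -2/13
Digits: (0, 0, 0, 9, 6, 7, 1).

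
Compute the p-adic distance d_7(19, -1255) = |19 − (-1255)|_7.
d_7(19, -1255) = 1/49

Step 1 — x − y = 19 − (-1255) = 1274. Step 2 — v_7(1274) = 2 (factor: 1274 = (7^2 · 26); the sign does not affect v_p). Step 3 — |x − y|_7 = 7^{-2} = 1/49.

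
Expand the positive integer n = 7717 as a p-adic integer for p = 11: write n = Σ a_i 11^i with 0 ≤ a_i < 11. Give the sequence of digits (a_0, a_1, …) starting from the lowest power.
(a_0, a_1, …) = (6, 8, 8, 5)

Repeated division by 11 gives the digits low-to-high: 7717 = 6 + 8·11^1 + 8·11^2 + 5·11^3. Digit sequence: (6, 8, 8, 5).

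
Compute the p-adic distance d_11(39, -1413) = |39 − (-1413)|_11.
d_11(39, -1413) = 1/121

Step 1 — x − y = 39 − (-1413) = 1452. Step 2 — v_11(1452) = 2 (factor: 1452 = (11^2 · 12); the sign does not affect v_p). Step 3 — |x − y|_11 = 11^{-2} = 1/121.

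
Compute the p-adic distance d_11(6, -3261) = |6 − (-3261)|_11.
d_11(6, -3261) = 1/121

Step 1 — x − y = 6 − (-3261) = 3267. Step 2 — v_11(3267) = 2 (factor: 3267 = (11^2 · 27); the sign does not affect v_p). Step 3 — |x − y|_11 = 11^{-2} = 1/121.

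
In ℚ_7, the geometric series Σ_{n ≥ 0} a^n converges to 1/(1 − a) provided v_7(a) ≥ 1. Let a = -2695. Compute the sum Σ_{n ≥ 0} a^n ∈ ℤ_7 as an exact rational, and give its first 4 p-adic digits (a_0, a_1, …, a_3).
Σ a^n = 1/(1 − a) = 1/2696;  first 4 digits = (1, 0, 1, 6)

v_7(a) = 2 ≥ 1, so the series converges in ℤ_7 to 1/(1 − a) = 1/(1 − (-2695)) = 1/2696. Expand this rational in ℤ_7: compute digits iteratively via d_i = x_i mod 7, x_{i+1} = (x_i − d_i)/7. The first 4 digits are (1, 0, 1, 6).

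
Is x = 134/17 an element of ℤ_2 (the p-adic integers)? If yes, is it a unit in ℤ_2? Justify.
x ∈ ℤ_2 but not a unit; v_2(x) = 1 > 0

ℤ_2 = {x ∈ ℚ_2 : v_2(x) ≥ 0} and ℤ_2^× = {x ∈ ℤ_2 : v_2(x) = 0}. Here v_2(134/17) = v_2(num) − v_2(den) = 1; compare against these criteria.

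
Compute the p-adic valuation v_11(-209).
v_11(-209) = 1

v_11(n) is the largest exponent k such that 11^k divides n. Factor out: -209 = -11^1 · 19. (Sign doesn't affect v_p.) So v_11(-209) = 1.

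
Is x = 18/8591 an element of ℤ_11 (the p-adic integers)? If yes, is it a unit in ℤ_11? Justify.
x ∉ ℤ_11 (v_11(x) = -2 < 0)

ℤ_11 = {x ∈ ℚ_11 : v_11(x) ≥ 0} and ℤ_11^× = {x ∈ ℤ_11 : v_11(x) = 0}. Here v_11(18/8591) = v_11(num) − v_11(den) = -2; compare against these criteria.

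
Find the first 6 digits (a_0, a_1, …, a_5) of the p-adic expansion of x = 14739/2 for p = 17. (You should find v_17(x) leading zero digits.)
(a_0, …, a_5) = (0, 0, 0, 10, 8, 8)

v_17(14739/2) = 3, so a_0 = ... = a_2 = 0. Factor out: x = 17^3 · u with u = 3/2 a unit in ℤ_17. Expand u iteratively via a_{v+i} = u_i mod 17, u_{i+1} = (u_i − a_{v+i})/17:
  u_0 = 3/2;  a_3 = 10;  u_1 = (u_0 − 10)/17 = -1/2
  u_1 = -1/2;  a_4 = 8;  u_2 = (u_1 − 8)/17 = -1/2
  u_2 = -1/2;  a_5 = 8;  u_3 = (u_2 − 8)/17 = -1/2
Digits: (0, 0, 0, 10, 8, 8).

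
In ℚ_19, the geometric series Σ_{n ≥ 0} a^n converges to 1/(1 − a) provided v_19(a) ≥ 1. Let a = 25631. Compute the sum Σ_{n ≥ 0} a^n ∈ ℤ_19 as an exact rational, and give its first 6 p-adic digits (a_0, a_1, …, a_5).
Σ a^n = 1/(1 − a) = -1/25630;  first 6 digits = (1, 0, 14, 3, 6, 18)

v_19(a) = 2 ≥ 1, so the series converges in ℤ_19 to 1/(1 − a) = 1/(1 − 25631) = -1/25630. Expand this rational in ℤ_19: compute digits iteratively via d_i = x_i mod 19, x_{i+1} = (x_i − d_i)/19. The first 6 digits are (1, 0, 14, 3, 6, 18).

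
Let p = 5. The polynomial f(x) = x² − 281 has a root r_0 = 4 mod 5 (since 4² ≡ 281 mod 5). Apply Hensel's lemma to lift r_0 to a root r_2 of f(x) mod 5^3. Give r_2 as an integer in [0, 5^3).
r_2 = 34 (mod 125)

Hensel's recurrence: r_{i+1} = r_i − f(r_i)·(f′(r_i))^{-1} mod 5^{i+2}, with f′(x) = 2x. Iterate:
  r_0 = 4 (mod 5)
  r_1 = 9 (mod 25)
  r_2 = 34 (mod 125)
Final: r_2 = 34, and one checks f(r_2) ≡ 0 mod 5^3.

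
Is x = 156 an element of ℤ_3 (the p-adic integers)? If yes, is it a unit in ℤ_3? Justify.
x ∈ ℤ_3 but not a unit; v_3(x) = 1 > 0

ℤ_3 = {x ∈ ℚ_3 : v_3(x) ≥ 0} and ℤ_3^× = {x ∈ ℤ_3 : v_3(x) = 0}. Here v_3(156) = v_3(num) − v_3(den) = 1; compare against these criteria.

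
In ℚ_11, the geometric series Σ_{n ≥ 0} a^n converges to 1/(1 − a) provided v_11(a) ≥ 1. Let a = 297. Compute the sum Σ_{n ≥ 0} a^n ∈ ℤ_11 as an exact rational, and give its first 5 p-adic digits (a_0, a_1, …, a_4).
Σ a^n = 1/(1 − a) = -1/296;  first 5 digits = (1, 5, 5, 4, 0)

v_11(a) = 1 ≥ 1, so the series converges in ℤ_11 to 1/(1 − a) = 1/(1 − 297) = -1/296. Expand this rational in ℤ_11: compute digits iteratively via d_i = x_i mod 11, x_{i+1} = (x_i − d_i)/11. The first 5 digits are (1, 5, 5, 4, 0).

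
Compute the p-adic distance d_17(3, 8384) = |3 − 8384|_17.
d_17(3, 8384) = 1/289

Step 1 — x − y = 3 − 8384 = -8381. Step 2 — v_17(-8381) = 2 (factor: -8381 = −(17^2 · 29); the sign does not affect v_p). Step 3 — |x − y|_17 = 17^{-2} = 1/289.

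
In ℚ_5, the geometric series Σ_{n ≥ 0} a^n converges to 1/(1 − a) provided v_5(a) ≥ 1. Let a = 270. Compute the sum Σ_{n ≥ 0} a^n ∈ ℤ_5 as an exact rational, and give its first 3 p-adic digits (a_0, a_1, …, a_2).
Σ a^n = 1/(1 − a) = -1/269;  first 3 digits = (1, 4, 1)

v_5(a) = 1 ≥ 1, so the series converges in ℤ_5 to 1/(1 − a) = 1/(1 − 270) = -1/269. Expand this rational in ℤ_5: compute digits iteratively via d_i = x_i mod 5, x_{i+1} = (x_i − d_i)/5. The first 3 digits are (1, 4, 1).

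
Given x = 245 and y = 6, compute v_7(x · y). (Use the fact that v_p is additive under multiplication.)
v_7(1470) = 2

v_p(x) = 2 (factor: 245 = 7^2 · 5); v_p(y) = 0 (factor: 6 = 7^0 · 6). Additivity: v_p(xy) = v_p(x) + v_p(y) = 2 + 0 = 2. (Direct check: xy = 1470 = 7^2 · (30).)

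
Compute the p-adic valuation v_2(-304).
v_2(-304) = 4

v_2(n) is the largest exponent k such that 2^k divides n. Factor out: -304 = -2^4 · 19. (Sign doesn't affect v_p.) So v_2(-304) = 4.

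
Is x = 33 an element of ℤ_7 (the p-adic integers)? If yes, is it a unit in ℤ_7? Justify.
x ∈ ℤ_7^× (unit); v_7(x) = 0

ℤ_7 = {x ∈ ℚ_7 : v_7(x) ≥ 0} and ℤ_7^× = {x ∈ ℤ_7 : v_7(x) = 0}. Here v_7(33) = v_7(num) − v_7(den) = 0; compare against these criteria.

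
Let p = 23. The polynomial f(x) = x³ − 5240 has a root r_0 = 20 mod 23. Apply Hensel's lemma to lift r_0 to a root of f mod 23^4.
r_3 = 194002 (mod 279841)

Hensel: r_{i+1} = r_i − f(r_i)/f′(r_i) mod 23^{i+2}, where f′(x) = 3x². Iterate:
  r_0 = 20 (mod 23)
  r_1 = 388 (mod 529)
  r_2 = 11497 (mod 12167)
  r_3 = 194002 (mod 279841)
Final: r = 194002 with f(r) ≡ 0 mod 23^4.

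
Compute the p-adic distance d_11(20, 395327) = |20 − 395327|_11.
d_11(20, 395327) = 1/14641

Step 1 — x − y = 20 − 395327 = -395307. Step 2 — v_11(-395307) = 4 (factor: -395307 = −(11^4 · 27); the sign does not affect v_p). Step 3 — |x − y|_11 = 11^{-4} = 1/14641.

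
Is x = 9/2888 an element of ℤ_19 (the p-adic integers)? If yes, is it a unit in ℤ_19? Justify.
x ∉ ℤ_19 (v_19(x) = -2 < 0)

ℤ_19 = {x ∈ ℚ_19 : v_19(x) ≥ 0} and ℤ_19^× = {x ∈ ℤ_19 : v_19(x) = 0}. Here v_19(9/2888) = v_19(num) − v_19(den) = -2; compare against these criteria.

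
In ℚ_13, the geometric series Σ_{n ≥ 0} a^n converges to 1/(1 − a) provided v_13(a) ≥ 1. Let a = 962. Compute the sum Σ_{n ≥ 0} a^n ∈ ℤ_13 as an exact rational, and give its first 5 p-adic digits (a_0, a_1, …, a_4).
Σ a^n = 1/(1 − a) = -1/961;  first 5 digits = (1, 9, 8, 6, 12)

v_13(a) = 1 ≥ 1, so the series converges in ℤ_13 to 1/(1 − a) = 1/(1 − 962) = -1/961. Expand this rational in ℤ_13: compute digits iteratively via d_i = x_i mod 13, x_{i+1} = (x_i − d_i)/13. The first 5 digits are (1, 9, 8, 6, 12).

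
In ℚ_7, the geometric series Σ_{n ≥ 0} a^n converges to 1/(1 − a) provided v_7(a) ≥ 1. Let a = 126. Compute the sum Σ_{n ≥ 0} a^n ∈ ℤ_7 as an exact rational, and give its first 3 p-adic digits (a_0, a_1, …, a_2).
Σ a^n = 1/(1 − a) = -1/125;  first 3 digits = (1, 4, 4)

v_7(a) = 1 ≥ 1, so the series converges in ℤ_7 to 1/(1 − a) = 1/(1 − 126) = -1/125. Expand this rational in ℤ_7: compute digits iteratively via d_i = x_i mod 7, x_{i+1} = (x_i − d_i)/7. The first 3 digits are (1, 4, 4).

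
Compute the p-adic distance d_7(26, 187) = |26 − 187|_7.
d_7(26, 187) = 1/7

Step 1 — x − y = 26 − 187 = -161. Step 2 — v_7(-161) = 1 (factor: -161 = −(7^1 · 23); the sign does not affect v_p). Step 3 — |x − y|_7 = 7^{-1} = 1/7.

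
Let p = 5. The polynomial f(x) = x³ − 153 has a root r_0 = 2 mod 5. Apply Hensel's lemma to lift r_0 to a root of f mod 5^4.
r_3 = 412 (mod 625)

Hensel: r_{i+1} = r_i − f(r_i)/f′(r_i) mod 5^{i+2}, where f′(x) = 3x². Iterate:
  r_0 = 2 (mod 5)
  r_1 = 12 (mod 25)
  r_2 = 37 (mod 125)
  r_3 = 412 (mod 625)
Final: r = 412 with f(r) ≡ 0 mod 5^4.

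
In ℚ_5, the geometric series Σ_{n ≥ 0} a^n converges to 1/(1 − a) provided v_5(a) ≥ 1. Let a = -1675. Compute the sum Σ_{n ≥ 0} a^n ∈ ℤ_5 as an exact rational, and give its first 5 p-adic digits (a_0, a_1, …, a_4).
Σ a^n = 1/(1 − a) = 1/1676;  first 5 digits = (1, 0, 3, 1, 1)

v_5(a) = 2 ≥ 1, so the series converges in ℤ_5 to 1/(1 − a) = 1/(1 − (-1675)) = 1/1676. Expand this rational in ℤ_5: compute digits iteratively via d_i = x_i mod 5, x_{i+1} = (x_i − d_i)/5. The first 5 digits are (1, 0, 3, 1, 1).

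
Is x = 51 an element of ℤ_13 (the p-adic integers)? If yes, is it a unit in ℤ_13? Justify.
x ∈ ℤ_13^× (unit); v_13(x) = 0

ℤ_13 = {x ∈ ℚ_13 : v_13(x) ≥ 0} and ℤ_13^× = {x ∈ ℤ_13 : v_13(x) = 0}. Here v_13(51) = v_13(num) − v_13(den) = 0; compare against these criteria.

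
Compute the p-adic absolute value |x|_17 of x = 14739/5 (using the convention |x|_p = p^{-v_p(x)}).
|14739/5|_17 = 1/4913

Step 1 — compute v_17(x) by factoring powers of 17 out of the numerator and denominator: v_17(14739/5) = 3. Step 2 — apply |x|_p = p^{-v_p(x)} = 17^{-3} = 1/4913.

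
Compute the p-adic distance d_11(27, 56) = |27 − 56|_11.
d_11(27, 56) = 1

Step 1 — x − y = 27 − 56 = -29. Step 2 — v_11(-29) = 0 (factor: -29 = −(11^0 · 29); the sign does not affect v_p). Step 3 — |x − y|_11 = 11^{0} = 1.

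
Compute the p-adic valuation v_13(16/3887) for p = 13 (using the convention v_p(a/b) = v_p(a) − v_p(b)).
v_13(16/3887) = -2

Factor powers of 13 from the numerator and denominator of the reduced fraction: 16 = 13^0 · 16 and 3887 = 13^2 · 23. Apply v_p(a/b) = v_p(a) − v_p(b): v_13(16/3887) = 0 − 2 = -2.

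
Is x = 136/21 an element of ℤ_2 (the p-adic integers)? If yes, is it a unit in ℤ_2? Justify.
x ∈ ℤ_2 but not a unit; v_2(x) = 3 > 0

ℤ_2 = {x ∈ ℚ_2 : v_2(x) ≥ 0} and ℤ_2^× = {x ∈ ℤ_2 : v_2(x) = 0}. Here v_2(136/21) = v_2(num) − v_2(den) = 3; compare against these criteria.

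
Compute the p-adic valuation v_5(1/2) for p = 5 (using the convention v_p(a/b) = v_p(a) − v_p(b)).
v_5(1/2) = 0

Factor powers of 5 from the numerator and denominator of the reduced fraction: 1 = 5^0 · 1 and 2 = 5^0 · 2. Apply v_p(a/b) = v_p(a) − v_p(b): v_5(1/2) = 0 − 0 = 0.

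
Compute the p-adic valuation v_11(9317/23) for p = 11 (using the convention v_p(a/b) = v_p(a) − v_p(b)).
v_11(9317/23) = 3

Factor powers of 11 from the numerator and denominator of the reduced fraction: 9317 = 11^3 · 7 and 23 = 11^0 · 23. Apply v_p(a/b) = v_p(a) − v_p(b): v_11(9317/23) = 3 − 0 = 3.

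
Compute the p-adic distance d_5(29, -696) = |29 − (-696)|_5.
d_5(29, -696) = 1/25

Step 1 — x − y = 29 − (-696) = 725. Step 2 — v_5(725) = 2 (factor: 725 = (5^2 · 29); the sign does not affect v_p). Step 3 — |x − y|_5 = 5^{-2} = 1/25.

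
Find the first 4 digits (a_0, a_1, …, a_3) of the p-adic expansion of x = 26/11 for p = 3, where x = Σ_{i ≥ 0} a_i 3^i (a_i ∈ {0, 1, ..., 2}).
(a_0, …, a_3) = (1, 1, 2, 2)

v_3(26/11) = 0 (numerator and denominator both coprime to 3), so x ∈ ℤ_3^×. Compute digits iteratively via a_i = x_i mod 3, x_{i+1} = (x_i − a_i)/3, with x_0 = x:
  x_0 = 26/11;  a_0 = 1;  x_1 = (x_0 − 1)/3 = 5/11
  x_1 = 5/11;  a_1 = 1;  x_2 = (x_1 − 1)/3 = -2/11
  x_2 = -2/11;  a_2 = 2;  x_3 = (x_2 − 2)/3 = -8/11
  x_3 = -8/11;  a_3 = 2;  x_4 = (x_3 − 2)/3 = -10/11
Digits: (1, 1, 2, 2).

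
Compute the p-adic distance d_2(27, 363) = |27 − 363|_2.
d_2(27, 363) = 1/16

Step 1 — x − y = 27 − 363 = -336. Step 2 — v_2(-336) = 4 (factor: -336 = −(2^4 · 21); the sign does not affect v_p). Step 3 — |x − y|_2 = 2^{-4} = 1/16.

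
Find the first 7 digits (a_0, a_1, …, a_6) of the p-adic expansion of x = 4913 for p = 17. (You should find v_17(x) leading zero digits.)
(a_0, …, a_6) = (0, 0, 0, 1, 0, 0, 0)

v_17(4913) = 3, so a_0 = ... = a_2 = 0. Factor out: x = 17^3 · u with u = 1 a unit in ℤ_17. Expand u iteratively via a_{v+i} = u_i mod 17, u_{i+1} = (u_i − a_{v+i})/17:
  u_0 = 1;  a_3 = 1;  u_1 = (u_0 − 1)/17 = 0
  u_1 = 0;  a_4 = 0;  u_2 = (u_1 − 0)/17 = 0
  u_2 = 0;  a_5 = 0;  u_3 = (u_2 − 0)/17 = 0
  u_3 = 0;  a_6 = 0;  u_4 = (u_3 − 0)/17 = 0
Digits: (0, 0, 0, 1, 0, 0, 0).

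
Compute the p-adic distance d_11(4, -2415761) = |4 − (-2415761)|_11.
d_11(4, -2415761) = 1/161051

Step 1 — x − y = 4 − (-2415761) = 2415765. Step 2 — v_11(2415765) = 5 (factor: 2415765 = (11^5 · 15); the sign does not affect v_p). Step 3 — |x − y|_11 = 11^{-5} = 1/161051.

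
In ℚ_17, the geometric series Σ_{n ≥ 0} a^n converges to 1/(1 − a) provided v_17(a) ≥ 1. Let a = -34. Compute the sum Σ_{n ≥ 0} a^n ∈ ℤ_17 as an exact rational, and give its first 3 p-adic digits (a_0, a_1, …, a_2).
Σ a^n = 1/(1 − a) = 1/35;  first 3 digits = (1, 15, 3)

v_17(a) = 1 ≥ 1, so the series converges in ℤ_17 to 1/(1 − a) = 1/(1 − (-34)) = 1/35. Expand this rational in ℤ_17: compute digits iteratively via d_i = x_i mod 17, x_{i+1} = (x_i − d_i)/17. The first 3 digits are (1, 15, 3).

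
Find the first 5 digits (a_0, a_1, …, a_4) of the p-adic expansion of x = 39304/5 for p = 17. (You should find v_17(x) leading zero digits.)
(a_0, …, a_4) = (0, 0, 0, 5, 10)

v_17(39304/5) = 3, so a_0 = ... = a_2 = 0. Factor out: x = 17^3 · u with u = 8/5 a unit in ℤ_17. Expand u iteratively via a_{v+i} = u_i mod 17, u_{i+1} = (u_i − a_{v+i})/17:
  u_0 = 8/5;  a_3 = 5;  u_1 = (u_0 − 5)/17 = -1/5
  u_1 = -1/5;  a_4 = 10;  u_2 = (u_1 − 10)/17 = -3/5
Digits: (0, 0, 0, 5, 10).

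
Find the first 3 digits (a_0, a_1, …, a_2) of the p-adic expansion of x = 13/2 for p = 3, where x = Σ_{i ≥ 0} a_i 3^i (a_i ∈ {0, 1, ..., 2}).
(a_0, …, a_2) = (2, 0, 2)

v_3(13/2) = 0 (numerator and denominator both coprime to 3), so x ∈ ℤ_3^×. Compute digits iteratively via a_i = x_i mod 3, x_{i+1} = (x_i − a_i)/3, with x_0 = x:
  x_0 = 13/2;  a_0 = 2;  x_1 = (x_0 − 2)/3 = 3/2
  x_1 = 3/2;  a_1 = 0;  x_2 = (x_1 − 0)/3 = 1/2
  x_2 = 1/2;  a_2 = 2;  x_3 = (x_2 − 2)/3 = -1/2
Digits: (2, 0, 2).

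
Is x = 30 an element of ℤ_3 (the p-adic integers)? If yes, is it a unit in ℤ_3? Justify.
x ∈ ℤ_3 but not a unit; v_3(x) = 1 > 0

ℤ_3 = {x ∈ ℚ_3 : v_3(x) ≥ 0} and ℤ_3^× = {x ∈ ℤ_3 : v_3(x) = 0}. Here v_3(30) = v_3(num) − v_3(den) = 1; compare against these criteria.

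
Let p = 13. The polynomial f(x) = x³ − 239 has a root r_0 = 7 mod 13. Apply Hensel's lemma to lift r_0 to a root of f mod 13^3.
r_2 = 657 (mod 2197)

Hensel: r_{i+1} = r_i − f(r_i)/f′(r_i) mod 13^{i+2}, where f′(x) = 3x². Iterate:
  r_0 = 7 (mod 13)
  r_1 = 150 (mod 169)
  r_2 = 657 (mod 2197)
Final: r = 657 with f(r) ≡ 0 mod 13^3.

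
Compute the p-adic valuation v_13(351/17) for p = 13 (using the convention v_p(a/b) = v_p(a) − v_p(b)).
v_13(351/17) = 1

Factor powers of 13 from the numerator and denominator of the reduced fraction: 351 = 13^1 · 27 and 17 = 13^0 · 17. Apply v_p(a/b) = v_p(a) − v_p(b): v_13(351/17) = 1 − 0 = 1.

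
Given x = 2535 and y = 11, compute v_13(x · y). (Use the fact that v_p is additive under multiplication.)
v_13(27885) = 2

v_p(x) = 2 (factor: 2535 = 13^2 · 15); v_p(y) = 0 (factor: 11 = 13^0 · 11). Additivity: v_p(xy) = v_p(x) + v_p(y) = 2 + 0 = 2. (Direct check: xy = 27885 = 13^2 · (165).)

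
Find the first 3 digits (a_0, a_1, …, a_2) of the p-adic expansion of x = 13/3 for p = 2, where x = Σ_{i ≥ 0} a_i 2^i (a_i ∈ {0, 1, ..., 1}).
(a_0, …, a_2) = (1, 1, 1)

v_2(13/3) = 0 (numerator and denominator both coprime to 2), so x ∈ ℤ_2^×. Compute digits iteratively via a_i = x_i mod 2, x_{i+1} = (x_i − a_i)/2, with x_0 = x:
  x_0 = 13/3;  a_0 = 1;  x_1 = (x_0 − 1)/2 = 5/3
  x_1 = 5/3;  a_1 = 1;  x_2 = (x_1 − 1)/2 = 1/3
  x_2 = 1/3;  a_2 = 1;  x_3 = (x_2 − 1)/2 = -1/3
Digits: (1, 1, 1).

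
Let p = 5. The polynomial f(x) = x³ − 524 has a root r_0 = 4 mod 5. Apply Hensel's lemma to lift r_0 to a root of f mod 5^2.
r_1 = 24 (mod 25)

Hensel: r_{i+1} = r_i − f(r_i)/f′(r_i) mod 5^{i+2}, where f′(x) = 3x². Iterate:
  r_0 = 4 (mod 5)
  r_1 = 24 (mod 25)
Final: r = 24 with f(r) ≡ 0 mod 5^2.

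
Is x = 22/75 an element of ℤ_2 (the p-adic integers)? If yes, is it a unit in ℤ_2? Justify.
x ∈ ℤ_2 but not a unit; v_2(x) = 1 > 0

ℤ_2 = {x ∈ ℚ_2 : v_2(x) ≥ 0} and ℤ_2^× = {x ∈ ℤ_2 : v_2(x) = 0}. Here v_2(22/75) = v_2(num) − v_2(den) = 1; compare against these criteria.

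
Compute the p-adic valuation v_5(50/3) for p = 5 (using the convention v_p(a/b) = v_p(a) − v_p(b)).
v_5(50/3) = 2

Factor powers of 5 from the numerator and denominator of the reduced fraction: 50 = 5^2 · 2 and 3 = 5^0 · 3. Apply v_p(a/b) = v_p(a) − v_p(b): v_5(50/3) = 2 − 0 = 2.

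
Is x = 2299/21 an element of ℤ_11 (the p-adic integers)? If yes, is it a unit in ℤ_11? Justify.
x ∈ ℤ_11 but not a unit; v_11(x) = 2 > 0

ℤ_11 = {x ∈ ℚ_11 : v_11(x) ≥ 0} and ℤ_11^× = {x ∈ ℤ_11 : v_11(x) = 0}. Here v_11(2299/21) = v_11(num) − v_11(den) = 2; compare against these criteria.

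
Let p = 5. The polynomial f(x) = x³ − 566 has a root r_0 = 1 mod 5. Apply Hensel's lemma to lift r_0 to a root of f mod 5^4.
r_3 = 206 (mod 625)

Hensel: r_{i+1} = r_i − f(r_i)/f′(r_i) mod 5^{i+2}, where f′(x) = 3x². Iterate:
  r_0 = 1 (mod 5)
  r_1 = 6 (mod 25)
  r_2 = 81 (mod 125)
  r_3 = 206 (mod 625)
Final: r = 206 with f(r) ≡ 0 mod 5^4.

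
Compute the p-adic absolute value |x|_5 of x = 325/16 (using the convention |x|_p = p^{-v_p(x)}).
|325/16|_5 = 1/25

Step 1 — compute v_5(x) by factoring powers of 5 out of the numerator and denominator: v_5(325/16) = 2. Step 2 — apply |x|_p = p^{-v_p(x)} = 5^{-2} = 1/25.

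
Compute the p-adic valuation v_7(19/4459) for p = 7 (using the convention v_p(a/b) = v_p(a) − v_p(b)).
v_7(19/4459) = -3

Factor powers of 7 from the numerator and denominator of the reduced fraction: 19 = 7^0 · 19 and 4459 = 7^3 · 13. Apply v_p(a/b) = v_p(a) − v_p(b): v_7(19/4459) = 0 − 3 = -3.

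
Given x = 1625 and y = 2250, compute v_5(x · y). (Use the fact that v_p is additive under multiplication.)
v_5(3656250) = 6

v_p(x) = 3 (factor: 1625 = 5^3 · 13); v_p(y) = 3 (factor: 2250 = 5^3 · 18). Additivity: v_p(xy) = v_p(x) + v_p(y) = 3 + 3 = 6. (Direct check: xy = 3656250 = 5^6 · (234).)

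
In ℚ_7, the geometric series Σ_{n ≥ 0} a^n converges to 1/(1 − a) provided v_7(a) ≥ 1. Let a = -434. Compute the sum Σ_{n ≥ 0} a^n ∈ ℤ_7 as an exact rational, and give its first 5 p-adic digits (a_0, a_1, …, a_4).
Σ a^n = 1/(1 − a) = 1/435;  first 5 digits = (1, 1, 6, 2, 3)

v_7(a) = 1 ≥ 1, so the series converges in ℤ_7 to 1/(1 − a) = 1/(1 − (-434)) = 1/435. Expand this rational in ℤ_7: compute digits iteratively via d_i = x_i mod 7, x_{i+1} = (x_i − d_i)/7. The first 5 digits are (1, 1, 6, 2, 3).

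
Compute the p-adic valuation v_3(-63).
v_3(-63) = 2

v_3(n) is the largest exponent k such that 3^k divides n. Factor out: -63 = -3^2 · 7. (Sign doesn't affect v_p.) So v_3(-63) = 2.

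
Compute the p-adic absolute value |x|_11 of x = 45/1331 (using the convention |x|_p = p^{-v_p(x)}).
|45/1331|_11 = 1331

Step 1 — compute v_11(x) by factoring powers of 11 out of the numerator and denominator: v_11(45/1331) = -3. Step 2 — apply |x|_p = p^{-v_p(x)} = 11^{3} = 1331.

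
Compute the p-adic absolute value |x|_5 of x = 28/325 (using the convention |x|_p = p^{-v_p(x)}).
|28/325|_5 = 25

Step 1 — compute v_5(x) by factoring powers of 5 out of the numerator and denominator: v_5(28/325) = -2. Step 2 — apply |x|_p = p^{-v_p(x)} = 5^{2} = 25.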